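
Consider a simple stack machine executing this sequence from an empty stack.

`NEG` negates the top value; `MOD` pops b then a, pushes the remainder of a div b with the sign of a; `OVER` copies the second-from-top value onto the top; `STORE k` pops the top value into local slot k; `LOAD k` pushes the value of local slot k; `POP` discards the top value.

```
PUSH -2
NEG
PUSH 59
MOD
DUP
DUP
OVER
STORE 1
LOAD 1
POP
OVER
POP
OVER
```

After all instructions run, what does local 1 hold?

2

PUSH -2 → [-2]
NEG     → [2]
PUSH 59 → [2, 59]
MOD     → [2]
DUP     → [2, 2]
DUP     → [2, 2, 2]
OVER    → [2, 2, 2, 2]
STORE 1 → [2, 2, 2]
LOAD 1  → [2, 2, 2, 2]
POP     → [2, 2, 2]
OVER    → [2, 2, 2, 2]
POP     → [2, 2, 2]
OVER    → [2, 2, 2, 2]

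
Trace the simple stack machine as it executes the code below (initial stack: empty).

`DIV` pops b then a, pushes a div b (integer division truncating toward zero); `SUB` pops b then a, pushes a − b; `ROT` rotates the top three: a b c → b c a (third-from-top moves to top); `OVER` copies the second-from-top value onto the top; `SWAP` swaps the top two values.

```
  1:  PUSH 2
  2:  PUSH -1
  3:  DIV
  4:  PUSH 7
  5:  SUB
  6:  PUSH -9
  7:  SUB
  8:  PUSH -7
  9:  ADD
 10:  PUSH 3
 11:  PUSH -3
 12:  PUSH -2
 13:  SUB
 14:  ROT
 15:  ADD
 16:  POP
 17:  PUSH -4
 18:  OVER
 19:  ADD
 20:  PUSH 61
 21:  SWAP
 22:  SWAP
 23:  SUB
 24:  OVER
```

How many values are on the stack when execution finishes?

PUSH 2  → [2]
PUSH -1 → [2, -1]
DIV     → [-2]
PUSH 7  → [-2, 7]
SUB     → [-9]
PUSH -9 → [-9, -9]
SUB     → [0]
PUSH -7 → [0, -7]
ADD     → [-7]
PUSH 3  → [-7, 3]
PUSH -3 → [-7, 3, -3]
PUSH -2 → [-7, 3, -3, -2]
SUB     → [-7, 3, -1]
ROT     → [3, -1, -7]
ADD     → [3, -8]
POP     → [3]
PUSH -4 → [3, -4]
OVER    → [3, -4, 3]
ADD     → [3, -1]
PUSH 61 → [3, -1, 61]
SWAP    → [3, 61, -1]
SWAP    → [3, -1, 61]
SUB     → [3, -62]
OVER    → [3, -62, 3]

3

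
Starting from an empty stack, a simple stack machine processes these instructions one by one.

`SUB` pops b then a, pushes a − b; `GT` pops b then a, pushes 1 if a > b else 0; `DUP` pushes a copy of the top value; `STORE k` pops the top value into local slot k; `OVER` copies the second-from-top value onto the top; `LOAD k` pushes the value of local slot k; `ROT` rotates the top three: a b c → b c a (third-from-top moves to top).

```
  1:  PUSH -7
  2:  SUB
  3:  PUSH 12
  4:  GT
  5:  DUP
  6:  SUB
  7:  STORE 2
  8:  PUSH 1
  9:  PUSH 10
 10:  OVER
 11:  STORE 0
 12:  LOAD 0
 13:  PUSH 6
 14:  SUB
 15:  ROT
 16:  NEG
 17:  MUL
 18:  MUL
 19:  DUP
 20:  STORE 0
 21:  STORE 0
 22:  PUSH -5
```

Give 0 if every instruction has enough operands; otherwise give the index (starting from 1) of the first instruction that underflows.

PUSH -7  -7
SUB  — needs 2 operands, stack has 1 → underflow

2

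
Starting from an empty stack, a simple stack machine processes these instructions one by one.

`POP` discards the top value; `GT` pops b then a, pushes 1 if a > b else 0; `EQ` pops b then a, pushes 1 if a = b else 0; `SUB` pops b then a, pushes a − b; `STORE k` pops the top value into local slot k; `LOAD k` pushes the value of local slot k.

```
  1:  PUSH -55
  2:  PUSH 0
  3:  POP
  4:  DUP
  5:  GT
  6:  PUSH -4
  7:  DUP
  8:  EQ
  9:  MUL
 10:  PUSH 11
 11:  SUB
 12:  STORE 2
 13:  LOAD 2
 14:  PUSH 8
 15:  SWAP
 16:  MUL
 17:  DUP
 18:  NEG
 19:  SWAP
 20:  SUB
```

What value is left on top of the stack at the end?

176

PUSH -55 → -55
PUSH 0   → -55 0
POP      → -55
DUP      → -55 -55
GT       → 0
PUSH -4  → 0 -4
DUP      → 0 -4 -4
EQ       → 0 1
MUL      → 0
PUSH 11  → 0 11
SUB      → -11
STORE 2  → (empty)
LOAD 2   → -11
PUSH 8   → -11 8
SWAP     → 8 -11
MUL      → -88
DUP      → -88 -88
NEG      → -88 88
SWAP     → 88 -88
SUB      → 176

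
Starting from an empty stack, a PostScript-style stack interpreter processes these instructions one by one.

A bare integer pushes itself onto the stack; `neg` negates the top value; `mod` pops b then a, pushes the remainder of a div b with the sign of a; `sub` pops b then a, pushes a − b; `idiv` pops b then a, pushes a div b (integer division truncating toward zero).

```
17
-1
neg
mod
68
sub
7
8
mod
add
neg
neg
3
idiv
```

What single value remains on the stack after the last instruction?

17    17
-1    17 -1
neg   17 1
mod   0
68    0 68
sub   -68
7     -68 7
8     -68 7 8
mod   -68 7
add   -61
neg   61
neg   -61
3     -61 3
idiv  -20

-20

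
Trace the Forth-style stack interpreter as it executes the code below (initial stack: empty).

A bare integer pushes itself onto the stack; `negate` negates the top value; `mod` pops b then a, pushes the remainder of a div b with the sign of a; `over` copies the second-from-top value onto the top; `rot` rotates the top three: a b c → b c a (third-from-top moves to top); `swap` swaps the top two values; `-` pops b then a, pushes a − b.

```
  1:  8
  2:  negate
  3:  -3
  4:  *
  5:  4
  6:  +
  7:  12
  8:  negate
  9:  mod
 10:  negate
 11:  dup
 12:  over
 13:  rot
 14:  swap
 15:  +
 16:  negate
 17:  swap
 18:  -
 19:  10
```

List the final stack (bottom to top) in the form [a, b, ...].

[12, 10]

8       [8]
negate  [-8]
-3      [-8, -3]
*       [24]
4       [24, 4]
+       [28]
12      [28, 12]
negate  [28, -12]
mod     [4]
negate  [-4]
dup     [-4, -4]
over    [-4, -4, -4]
rot     [-4, -4, -4]
swap    [-4, -4, -4]
+       [-4, -8]
negate  [-4, 8]
swap    [8, -4]
-       [12]
10      [12, 10]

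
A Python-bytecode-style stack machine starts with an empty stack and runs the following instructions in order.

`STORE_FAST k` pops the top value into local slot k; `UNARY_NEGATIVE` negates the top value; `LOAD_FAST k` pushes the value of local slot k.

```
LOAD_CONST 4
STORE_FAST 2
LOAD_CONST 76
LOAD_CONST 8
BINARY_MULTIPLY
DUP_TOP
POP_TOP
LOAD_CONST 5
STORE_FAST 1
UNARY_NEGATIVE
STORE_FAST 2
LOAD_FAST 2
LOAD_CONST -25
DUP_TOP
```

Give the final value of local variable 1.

5

LOAD_CONST 4    -> 4
STORE_FAST 2    -> (empty)
LOAD_CONST 76   -> 76
LOAD_CONST 8    -> 76 8
BINARY_MULTIPLY -> 608
DUP_TOP         -> 608 608
POP_TOP         -> 608
LOAD_CONST 5    -> 608 5
STORE_FAST 1    -> 608
UNARY_NEGATIVE  -> -608
STORE_FAST 2    -> (empty)
LOAD_FAST 2     -> -608
LOAD_CONST -25  -> -608 -25
DUP_TOP         -> -608 -25 -25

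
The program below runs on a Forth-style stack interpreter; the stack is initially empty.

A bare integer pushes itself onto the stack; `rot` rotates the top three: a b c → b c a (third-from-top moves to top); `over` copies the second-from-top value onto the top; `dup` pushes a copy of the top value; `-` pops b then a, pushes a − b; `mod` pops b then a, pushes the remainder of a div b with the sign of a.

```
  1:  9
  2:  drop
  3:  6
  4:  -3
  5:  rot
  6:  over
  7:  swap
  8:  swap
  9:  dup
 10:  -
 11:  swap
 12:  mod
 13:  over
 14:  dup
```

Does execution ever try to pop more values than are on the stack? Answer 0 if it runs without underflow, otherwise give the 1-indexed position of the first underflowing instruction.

5

9    : [9]
drop : []
6    : [6]
-3   : [6, -3]
rot  — needs 3 operands, stack has 2 → underflow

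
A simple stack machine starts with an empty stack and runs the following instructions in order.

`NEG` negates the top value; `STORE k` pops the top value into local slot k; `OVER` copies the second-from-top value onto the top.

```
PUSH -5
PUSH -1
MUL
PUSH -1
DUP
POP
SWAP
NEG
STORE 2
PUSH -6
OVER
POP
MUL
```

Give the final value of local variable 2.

-5

PUSH -5 -> -5
PUSH -1 -> -5 -1
MUL     -> 5
PUSH -1 -> 5 -1
DUP     -> 5 -1 -1
POP     -> 5 -1
SWAP    -> -1 5
NEG     -> -1 -5
STORE 2 -> -1
PUSH -6 -> -1 -6
OVER    -> -1 -6 -1
POP     -> -1 -6
MUL     -> 6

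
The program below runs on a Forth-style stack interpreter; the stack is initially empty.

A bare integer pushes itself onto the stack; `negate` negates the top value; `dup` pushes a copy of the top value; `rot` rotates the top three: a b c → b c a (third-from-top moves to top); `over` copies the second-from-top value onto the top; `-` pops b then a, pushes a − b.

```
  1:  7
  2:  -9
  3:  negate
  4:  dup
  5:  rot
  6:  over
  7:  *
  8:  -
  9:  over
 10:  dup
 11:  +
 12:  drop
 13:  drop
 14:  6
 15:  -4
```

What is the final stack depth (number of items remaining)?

7      → [7]
-9     → [7, -9]
negate → [7, 9]
dup    → [7, 9, 9]
rot    → [9, 9, 7]
over   → [9, 9, 7, 9]
*      → [9, 9, 63]
-      → [9, -54]
over   → [9, -54, 9]
dup    → [9, -54, 9, 9]
+      → [9, -54, 18]
drop   → [9, -54]
drop   → [9]
6      → [9, 6]
-4     → [9, 6, -4]

3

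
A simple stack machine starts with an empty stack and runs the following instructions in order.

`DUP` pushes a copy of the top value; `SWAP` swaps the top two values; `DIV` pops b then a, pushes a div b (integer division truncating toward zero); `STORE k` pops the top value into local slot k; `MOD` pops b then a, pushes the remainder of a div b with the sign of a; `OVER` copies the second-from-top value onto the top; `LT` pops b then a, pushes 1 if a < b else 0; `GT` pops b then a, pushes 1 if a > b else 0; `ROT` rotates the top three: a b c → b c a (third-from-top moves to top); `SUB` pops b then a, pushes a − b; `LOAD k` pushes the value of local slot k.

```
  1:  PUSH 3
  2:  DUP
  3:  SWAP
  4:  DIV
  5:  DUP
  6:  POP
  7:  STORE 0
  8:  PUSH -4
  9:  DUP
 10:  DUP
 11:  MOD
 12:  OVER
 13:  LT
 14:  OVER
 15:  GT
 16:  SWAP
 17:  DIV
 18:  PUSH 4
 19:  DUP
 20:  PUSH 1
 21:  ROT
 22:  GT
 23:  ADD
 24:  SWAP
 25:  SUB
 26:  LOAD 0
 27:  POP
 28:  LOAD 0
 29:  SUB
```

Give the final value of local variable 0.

1

PUSH 3  : 3
DUP     : 3 3
SWAP    : 3 3
DIV     : 1
DUP     : 1 1
POP     : 1
STORE 0 : (empty)
PUSH -4 : -4
DUP     : -4 -4
DUP     : -4 -4 -4
MOD     : -4 0
OVER    : -4 0 -4
LT      : -4 0
OVER    : -4 0 -4
GT      : -4 1
SWAP    : 1 -4
DIV     : 0
PUSH 4  : 0 4
DUP     : 0 4 4
PUSH 1  : 0 4 4 1
ROT     : 0 4 1 4
GT      : 0 4 0
ADD     : 0 4
SWAP    : 4 0
SUB     : 4
LOAD 0  : 4 1
POP     : 4
LOAD 0  : 4 1
SUB     : 3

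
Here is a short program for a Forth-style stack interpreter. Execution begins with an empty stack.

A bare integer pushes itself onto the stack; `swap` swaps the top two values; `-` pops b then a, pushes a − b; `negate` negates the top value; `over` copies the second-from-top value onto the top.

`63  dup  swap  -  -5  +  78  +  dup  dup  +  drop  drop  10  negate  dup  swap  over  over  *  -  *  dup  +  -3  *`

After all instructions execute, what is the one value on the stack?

-6600

63     → [63]
dup    → [63, 63]
swap   → [63, 63]
-      → [0]
-5     → [0, -5]
+      → [-5]
78     → [-5, 78]
+      → [73]
dup    → [73, 73]
dup    → [73, 73, 73]
+      → [73, 146]
drop   → [73]
drop   → []
10     → [10]
negate → [-10]
dup    → [-10, -10]
swap   → [-10, -10]
over   → [-10, -10, -10]
over   → [-10, -10, -10, -10]
*      → [-10, -10, 100]
-      → [-10, -110]
*      → [1100]
dup    → [1100, 1100]
+      → [2200]
-3     → [2200, -3]
*      → [-6600]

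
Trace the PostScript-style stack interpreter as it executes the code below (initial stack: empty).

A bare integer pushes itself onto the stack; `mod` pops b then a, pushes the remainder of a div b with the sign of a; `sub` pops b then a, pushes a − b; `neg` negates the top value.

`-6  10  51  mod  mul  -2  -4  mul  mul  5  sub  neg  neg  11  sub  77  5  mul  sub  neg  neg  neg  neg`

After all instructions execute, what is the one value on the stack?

-6  : [-6]
10  : [-6, 10]
51  : [-6, 10, 51]
mod : [-6, 10]
mul : [-60]
-2  : [-60, -2]
-4  : [-60, -2, -4]
mul : [-60, 8]
mul : [-480]
5   : [-480, 5]
sub : [-485]
neg : [485]
neg : [-485]
11  : [-485, 11]
sub : [-496]
77  : [-496, 77]
5   : [-496, 77, 5]
mul : [-496, 385]
sub : [-881]
neg : [881]
neg : [-881]
neg : [881]
neg : [-881]

-881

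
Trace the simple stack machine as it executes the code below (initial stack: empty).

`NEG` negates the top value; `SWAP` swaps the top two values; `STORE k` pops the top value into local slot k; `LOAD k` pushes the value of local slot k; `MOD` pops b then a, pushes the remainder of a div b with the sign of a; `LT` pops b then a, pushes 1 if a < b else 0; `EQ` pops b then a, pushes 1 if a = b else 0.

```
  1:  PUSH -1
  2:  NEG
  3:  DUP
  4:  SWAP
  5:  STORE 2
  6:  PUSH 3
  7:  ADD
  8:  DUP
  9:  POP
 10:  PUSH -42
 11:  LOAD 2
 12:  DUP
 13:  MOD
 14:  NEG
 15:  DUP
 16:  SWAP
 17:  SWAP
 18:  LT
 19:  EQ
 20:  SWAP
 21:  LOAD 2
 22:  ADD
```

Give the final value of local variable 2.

PUSH -1  : -1
NEG      : 1
DUP      : 1 1
SWAP     : 1 1
STORE 2  : 1
PUSH 3   : 1 3
ADD      : 4
DUP      : 4 4
POP      : 4
PUSH -42 : 4 -42
LOAD 2   : 4 -42 1
DUP      : 4 -42 1 1
MOD      : 4 -42 0
NEG      : 4 -42 0
DUP      : 4 -42 0 0
SWAP     : 4 -42 0 0
SWAP     : 4 -42 0 0
LT       : 4 -42 0
EQ       : 4 0
SWAP     : 0 4
LOAD 2   : 0 4 1
ADD      : 0 5

1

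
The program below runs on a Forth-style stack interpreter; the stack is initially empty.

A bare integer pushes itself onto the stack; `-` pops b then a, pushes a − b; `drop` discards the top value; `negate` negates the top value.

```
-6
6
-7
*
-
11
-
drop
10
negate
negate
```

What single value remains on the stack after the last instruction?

-6     → [-6]
6      → [-6, 6]
-7     → [-6, 6, -7]
*      → [-6, -42]
-      → [36]
11     → [36, 11]
-      → [25]
drop   → []
10     → [10]
negate → [-10]
negate → [10]

10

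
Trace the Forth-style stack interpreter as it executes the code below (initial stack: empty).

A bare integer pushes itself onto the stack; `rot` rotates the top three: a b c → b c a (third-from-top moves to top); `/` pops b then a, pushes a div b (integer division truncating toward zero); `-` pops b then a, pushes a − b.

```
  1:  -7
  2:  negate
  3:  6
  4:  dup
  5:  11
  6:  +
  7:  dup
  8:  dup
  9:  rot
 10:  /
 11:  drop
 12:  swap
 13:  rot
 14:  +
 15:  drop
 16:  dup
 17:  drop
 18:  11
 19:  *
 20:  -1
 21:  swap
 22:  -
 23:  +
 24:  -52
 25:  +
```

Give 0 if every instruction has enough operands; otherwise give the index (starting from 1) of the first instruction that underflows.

-7     → -7
negate → 7
6      → 7 6
dup    → 7 6 6
11     → 7 6 6 11
+      → 7 6 17
dup    → 7 6 17 17
dup    → 7 6 17 17 17
rot    → 7 6 17 17 17
/      → 7 6 17 1
drop   → 7 6 17
swap   → 7 17 6
rot    → 17 6 7
+      → 17 13
drop   → 17
dup    → 17 17
drop   → 17
11     → 17 11
*      → 187
-1     → 187 -1
swap   → -1 187
-      → -188
+  — needs 2 operands, stack has 1 → underflow

23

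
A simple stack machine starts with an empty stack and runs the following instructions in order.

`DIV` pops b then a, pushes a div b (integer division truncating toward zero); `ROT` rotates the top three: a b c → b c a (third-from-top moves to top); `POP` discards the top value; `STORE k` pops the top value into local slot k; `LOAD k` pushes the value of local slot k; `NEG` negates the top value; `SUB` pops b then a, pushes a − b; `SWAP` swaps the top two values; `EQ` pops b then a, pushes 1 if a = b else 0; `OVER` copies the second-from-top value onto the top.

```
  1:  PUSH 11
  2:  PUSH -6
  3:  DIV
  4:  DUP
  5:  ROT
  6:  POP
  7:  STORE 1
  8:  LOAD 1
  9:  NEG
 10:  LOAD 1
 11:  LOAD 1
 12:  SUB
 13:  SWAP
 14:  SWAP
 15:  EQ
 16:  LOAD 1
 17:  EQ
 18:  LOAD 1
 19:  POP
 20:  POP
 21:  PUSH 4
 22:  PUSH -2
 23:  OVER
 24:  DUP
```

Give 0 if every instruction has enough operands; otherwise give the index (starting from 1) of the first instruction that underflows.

5

PUSH 11 → 11
PUSH -6 → 11 -6
DIV     → -1
DUP     → -1 -1
ROT  — needs 3 operands, stack has 2 → underflow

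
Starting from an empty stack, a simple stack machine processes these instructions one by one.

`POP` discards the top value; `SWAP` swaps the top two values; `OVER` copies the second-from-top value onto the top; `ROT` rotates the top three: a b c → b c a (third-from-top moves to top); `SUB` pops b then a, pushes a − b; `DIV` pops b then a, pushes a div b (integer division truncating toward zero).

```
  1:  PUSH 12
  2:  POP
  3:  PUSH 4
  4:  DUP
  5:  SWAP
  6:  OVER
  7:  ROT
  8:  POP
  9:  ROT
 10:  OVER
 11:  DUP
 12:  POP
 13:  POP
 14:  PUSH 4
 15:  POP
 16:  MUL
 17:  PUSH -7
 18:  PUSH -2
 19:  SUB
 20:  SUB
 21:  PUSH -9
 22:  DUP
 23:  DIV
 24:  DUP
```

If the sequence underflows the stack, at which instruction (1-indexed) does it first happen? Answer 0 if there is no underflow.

9

PUSH 12 → 12
POP     → (empty)
PUSH 4  → 4
DUP     → 4 4
SWAP    → 4 4
OVER    → 4 4 4
ROT     → 4 4 4
POP     → 4 4
ROT  — needs 3 operands, stack has 2 → underflow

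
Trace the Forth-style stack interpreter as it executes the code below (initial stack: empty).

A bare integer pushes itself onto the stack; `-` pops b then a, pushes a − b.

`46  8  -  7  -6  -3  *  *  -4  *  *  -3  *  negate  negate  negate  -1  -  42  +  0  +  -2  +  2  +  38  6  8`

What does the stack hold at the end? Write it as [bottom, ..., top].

[-57413, 38, 6, 8]

46      [46]
8       [46, 8]
-       [38]
7       [38, 7]
-6      [38, 7, -6]
-3      [38, 7, -6, -3]
*       [38, 7, 18]
*       [38, 126]
-4      [38, 126, -4]
*       [38, -504]
*       [-19152]
-3      [-19152, -3]
*       [57456]
negate  [-57456]
negate  [57456]
negate  [-57456]
-1      [-57456, -1]
-       [-57455]
42      [-57455, 42]
+       [-57413]
0       [-57413, 0]
+       [-57413]
-2      [-57413, -2]
+       [-57415]
2       [-57415, 2]
+       [-57413]
38      [-57413, 38]
6       [-57413, 38, 6]
8       [-57413, 38, 6, 8]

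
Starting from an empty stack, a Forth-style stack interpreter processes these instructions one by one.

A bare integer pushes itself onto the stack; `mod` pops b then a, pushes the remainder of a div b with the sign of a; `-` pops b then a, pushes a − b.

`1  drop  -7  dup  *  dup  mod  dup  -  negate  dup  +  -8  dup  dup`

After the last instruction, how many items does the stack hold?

1      → 1
drop   → (empty)
-7     → -7
dup    → -7 -7
*      → 49
dup    → 49 49
mod    → 0
dup    → 0 0
-      → 0
negate → 0
dup    → 0 0
+      → 0
-8     → 0 -8
dup    → 0 -8 -8
dup    → 0 -8 -8 -8

4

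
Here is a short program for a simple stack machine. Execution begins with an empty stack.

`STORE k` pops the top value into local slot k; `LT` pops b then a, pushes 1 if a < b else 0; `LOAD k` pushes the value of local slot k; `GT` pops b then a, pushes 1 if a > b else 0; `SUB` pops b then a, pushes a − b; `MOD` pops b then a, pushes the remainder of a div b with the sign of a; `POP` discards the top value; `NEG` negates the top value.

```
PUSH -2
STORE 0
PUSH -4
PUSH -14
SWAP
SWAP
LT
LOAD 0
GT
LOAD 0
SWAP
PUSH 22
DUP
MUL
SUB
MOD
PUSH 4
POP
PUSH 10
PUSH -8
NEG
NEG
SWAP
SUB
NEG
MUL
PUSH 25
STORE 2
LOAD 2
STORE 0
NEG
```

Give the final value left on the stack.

PUSH -2  → [-2]
STORE 0  → []
PUSH -4  → [-4]
PUSH -14 → [-4, -14]
SWAP     → [-14, -4]
SWAP     → [-4, -14]
LT       → [0]
LOAD 0   → [0, -2]
GT       → [1]
LOAD 0   → [1, -2]
SWAP     → [-2, 1]
PUSH 22  → [-2, 1, 22]
DUP      → [-2, 1, 22, 22]
MUL      → [-2, 1, 484]
SUB      → [-2, -483]
MOD      → [-2]
PUSH 4   → [-2, 4]
POP      → [-2]
PUSH 10  → [-2, 10]
PUSH -8  → [-2, 10, -8]
NEG      → [-2, 10, 8]
NEG      → [-2, 10, -8]
SWAP     → [-2, -8, 10]
SUB      → [-2, -18]
NEG      → [-2, 18]
MUL      → [-36]
PUSH 25  → [-36, 25]
STORE 2  → [-36]
LOAD 2   → [-36, 25]
STORE 0  → [-36]
NEG      → [36]

36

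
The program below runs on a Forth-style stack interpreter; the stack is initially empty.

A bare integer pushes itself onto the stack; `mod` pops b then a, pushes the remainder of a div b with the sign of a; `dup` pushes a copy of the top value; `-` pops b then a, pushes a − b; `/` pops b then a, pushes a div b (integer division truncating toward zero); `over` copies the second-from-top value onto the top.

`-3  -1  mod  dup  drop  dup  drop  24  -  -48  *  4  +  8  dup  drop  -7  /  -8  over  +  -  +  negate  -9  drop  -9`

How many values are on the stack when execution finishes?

-3      -3
-1      -3 -1
mod     0
dup     0 0
drop    0
dup     0 0
drop    0
24      0 24
-       -24
-48     -24 -48
*       1152
4       1152 4
+       1156
8       1156 8
dup     1156 8 8
drop    1156 8
-7      1156 8 -7
/       1156 -1
-8      1156 -1 -8
over    1156 -1 -8 -1
+       1156 -1 -9
-       1156 8
+       1164
negate  -1164
-9      -1164 -9
drop    -1164
-9      -1164 -9

2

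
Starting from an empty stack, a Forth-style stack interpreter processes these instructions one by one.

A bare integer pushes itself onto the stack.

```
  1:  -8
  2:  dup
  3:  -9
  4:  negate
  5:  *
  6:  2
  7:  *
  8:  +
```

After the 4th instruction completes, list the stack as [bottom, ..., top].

-8     → -8
dup    → -8 -8
-9     → -8 -8 -9
negate → -8 -8 9

[-8, -8, 9]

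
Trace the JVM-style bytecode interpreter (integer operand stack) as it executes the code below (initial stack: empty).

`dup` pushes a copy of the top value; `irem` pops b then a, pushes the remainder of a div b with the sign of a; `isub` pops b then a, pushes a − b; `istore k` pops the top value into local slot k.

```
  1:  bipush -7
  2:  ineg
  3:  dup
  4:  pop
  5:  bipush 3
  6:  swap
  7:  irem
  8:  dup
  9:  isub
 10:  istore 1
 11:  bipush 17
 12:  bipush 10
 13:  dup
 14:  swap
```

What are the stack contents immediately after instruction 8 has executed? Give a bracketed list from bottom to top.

[3, 3]

bipush -7 → -7
ineg      → 7
dup       → 7 7
pop       → 7
bipush 3  → 7 3
swap      → 3 7
irem      → 3
dup       → 3 3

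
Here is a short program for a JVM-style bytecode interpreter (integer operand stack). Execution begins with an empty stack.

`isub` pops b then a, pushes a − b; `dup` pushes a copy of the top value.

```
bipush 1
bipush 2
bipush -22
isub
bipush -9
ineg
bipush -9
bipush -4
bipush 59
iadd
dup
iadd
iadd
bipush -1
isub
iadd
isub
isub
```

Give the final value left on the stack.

bipush 1   : [1]
bipush 2   : [1, 2]
bipush -22 : [1, 2, -22]
isub       : [1, 24]
bipush -9  : [1, 24, -9]
ineg       : [1, 24, 9]
bipush -9  : [1, 24, 9, -9]
bipush -4  : [1, 24, 9, -9, -4]
bipush 59  : [1, 24, 9, -9, -4, 59]
iadd       : [1, 24, 9, -9, 55]
dup        : [1, 24, 9, -9, 55, 55]
iadd       : [1, 24, 9, -9, 110]
iadd       : [1, 24, 9, 101]
bipush -1  : [1, 24, 9, 101, -1]
isub       : [1, 24, 9, 102]
iadd       : [1, 24, 111]
isub       : [1, -87]
isub       : [88]

88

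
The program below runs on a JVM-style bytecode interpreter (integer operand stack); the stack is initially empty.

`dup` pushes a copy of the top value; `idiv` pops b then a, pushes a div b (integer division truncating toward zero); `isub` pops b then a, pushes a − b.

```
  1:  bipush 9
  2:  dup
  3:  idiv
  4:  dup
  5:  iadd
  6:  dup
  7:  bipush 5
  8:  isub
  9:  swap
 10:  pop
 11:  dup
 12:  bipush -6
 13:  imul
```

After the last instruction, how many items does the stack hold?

bipush 9  -> [9]
dup       -> [9, 9]
idiv      -> [1]
dup       -> [1, 1]
iadd      -> [2]
dup       -> [2, 2]
bipush 5  -> [2, 2, 5]
isub      -> [2, -3]
swap      -> [-3, 2]
pop       -> [-3]
dup       -> [-3, -3]
bipush -6 -> [-3, -3, -6]
imul      -> [-3, 18]

2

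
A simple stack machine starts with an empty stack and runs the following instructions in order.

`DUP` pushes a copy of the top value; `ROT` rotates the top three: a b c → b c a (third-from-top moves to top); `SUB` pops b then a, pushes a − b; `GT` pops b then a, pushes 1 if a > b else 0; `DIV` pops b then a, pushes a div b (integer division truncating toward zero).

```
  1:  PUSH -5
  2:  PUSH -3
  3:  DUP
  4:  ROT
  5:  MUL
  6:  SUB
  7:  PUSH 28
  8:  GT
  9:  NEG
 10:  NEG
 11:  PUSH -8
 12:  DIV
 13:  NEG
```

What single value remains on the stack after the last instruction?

0

PUSH -5  -5
PUSH -3  -5 -3
DUP      -5 -3 -3
ROT      -3 -3 -5
MUL      -3 15
SUB      -18
PUSH 28  -18 28
GT       0
NEG      0
NEG      0
PUSH -8  0 -8
DIV      0
NEG      0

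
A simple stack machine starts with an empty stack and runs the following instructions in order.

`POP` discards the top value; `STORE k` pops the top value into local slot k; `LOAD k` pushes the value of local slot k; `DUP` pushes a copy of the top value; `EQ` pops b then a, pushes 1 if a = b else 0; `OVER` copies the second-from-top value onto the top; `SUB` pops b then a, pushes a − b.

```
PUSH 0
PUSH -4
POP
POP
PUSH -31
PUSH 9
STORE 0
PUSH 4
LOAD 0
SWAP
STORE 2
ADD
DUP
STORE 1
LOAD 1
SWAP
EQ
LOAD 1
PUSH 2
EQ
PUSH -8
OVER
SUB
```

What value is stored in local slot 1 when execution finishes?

PUSH 0   -> 0
PUSH -4  -> 0 -4
POP      -> 0
POP      -> (empty)
PUSH -31 -> -31
PUSH 9   -> -31 9
STORE 0  -> -31
PUSH 4   -> -31 4
LOAD 0   -> -31 4 9
SWAP     -> -31 9 4
STORE 2  -> -31 9
ADD      -> -22
DUP      -> -22 -22
STORE 1  -> -22
LOAD 1   -> -22 -22
SWAP     -> -22 -22
EQ       -> 1
LOAD 1   -> 1 -22
PUSH 2   -> 1 -22 2
EQ       -> 1 0
PUSH -8  -> 1 0 -8
OVER     -> 1 0 -8 0
SUB      -> 1 0 -8

-22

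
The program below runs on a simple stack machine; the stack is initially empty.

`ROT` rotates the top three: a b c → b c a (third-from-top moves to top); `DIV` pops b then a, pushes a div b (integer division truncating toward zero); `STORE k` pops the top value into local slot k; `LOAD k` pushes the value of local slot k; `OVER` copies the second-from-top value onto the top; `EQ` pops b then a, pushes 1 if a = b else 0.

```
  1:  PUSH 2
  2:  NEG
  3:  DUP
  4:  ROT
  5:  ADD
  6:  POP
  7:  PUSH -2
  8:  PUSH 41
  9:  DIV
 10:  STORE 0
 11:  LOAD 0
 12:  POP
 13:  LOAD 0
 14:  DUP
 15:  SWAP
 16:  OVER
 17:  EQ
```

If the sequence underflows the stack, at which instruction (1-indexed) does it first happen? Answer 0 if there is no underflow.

4

PUSH 2 → [2]
NEG    → [-2]
DUP    → [-2, -2]
ROT  — needs 3 operands, stack has 2 → underflow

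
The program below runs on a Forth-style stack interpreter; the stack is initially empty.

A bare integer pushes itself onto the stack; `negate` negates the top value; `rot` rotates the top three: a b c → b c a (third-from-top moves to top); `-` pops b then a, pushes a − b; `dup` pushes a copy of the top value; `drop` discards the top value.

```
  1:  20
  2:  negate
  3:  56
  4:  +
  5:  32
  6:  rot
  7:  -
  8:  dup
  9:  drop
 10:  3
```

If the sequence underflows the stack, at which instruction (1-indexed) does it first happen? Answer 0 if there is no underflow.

6

20     : 20
negate : -20
56     : -20 56
+      : 36
32     : 36 32
rot  — needs 3 operands, stack has 2 → underflow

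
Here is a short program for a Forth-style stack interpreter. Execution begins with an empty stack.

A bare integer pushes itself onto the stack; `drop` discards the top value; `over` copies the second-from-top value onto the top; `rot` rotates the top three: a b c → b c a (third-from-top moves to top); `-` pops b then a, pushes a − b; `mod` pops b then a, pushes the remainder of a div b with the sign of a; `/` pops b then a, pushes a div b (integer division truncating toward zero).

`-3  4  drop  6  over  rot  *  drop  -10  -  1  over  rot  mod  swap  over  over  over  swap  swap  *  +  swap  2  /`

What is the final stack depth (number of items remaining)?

3

-3   → -3
4    → -3 4
drop → -3
6    → -3 6
over → -3 6 -3
rot  → 6 -3 -3
*    → 6 9
drop → 6
-10  → 6 -10
-    → 16
1    → 16 1
over → 16 1 16
rot  → 1 16 16
mod  → 1 0
swap → 0 1
over → 0 1 0
over → 0 1 0 1
over → 0 1 0 1 0
swap → 0 1 0 0 1
swap → 0 1 0 1 0
*    → 0 1 0 0
+    → 0 1 0
swap → 0 0 1
2    → 0 0 1 2
/    → 0 0 0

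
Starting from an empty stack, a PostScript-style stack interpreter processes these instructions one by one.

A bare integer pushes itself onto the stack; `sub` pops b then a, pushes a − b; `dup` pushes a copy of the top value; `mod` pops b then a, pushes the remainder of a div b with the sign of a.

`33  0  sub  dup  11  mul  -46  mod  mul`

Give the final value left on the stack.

33  : [33]
0   : [33, 0]
sub : [33]
dup : [33, 33]
11  : [33, 33, 11]
mul : [33, 363]
-46 : [33, 363, -46]
mod : [33, 41]
mul : [1353]

1353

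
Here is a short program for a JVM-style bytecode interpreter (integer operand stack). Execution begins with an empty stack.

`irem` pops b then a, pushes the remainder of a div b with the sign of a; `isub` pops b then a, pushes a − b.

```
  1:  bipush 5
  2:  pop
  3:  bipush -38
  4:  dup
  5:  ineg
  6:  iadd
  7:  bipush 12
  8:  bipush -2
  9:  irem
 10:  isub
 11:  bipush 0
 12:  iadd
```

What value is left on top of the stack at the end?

0

bipush 5   → [5]
pop        → []
bipush -38 → [-38]
dup        → [-38, -38]
ineg       → [-38, 38]
iadd       → [0]
bipush 12  → [0, 12]
bipush -2  → [0, 12, -2]
irem       → [0, 0]
isub       → [0]
bipush 0   → [0, 0]
iadd       → [0]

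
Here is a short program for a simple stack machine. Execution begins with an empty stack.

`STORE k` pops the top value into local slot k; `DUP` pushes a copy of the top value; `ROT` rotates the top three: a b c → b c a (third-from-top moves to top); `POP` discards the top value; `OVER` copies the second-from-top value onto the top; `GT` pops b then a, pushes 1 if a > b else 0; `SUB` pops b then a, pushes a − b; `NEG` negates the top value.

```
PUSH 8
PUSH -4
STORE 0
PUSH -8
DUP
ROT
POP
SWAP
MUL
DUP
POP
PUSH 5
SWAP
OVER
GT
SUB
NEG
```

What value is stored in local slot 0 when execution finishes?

-4

PUSH 8  : [8]
PUSH -4 : [8, -4]
STORE 0 : [8]
PUSH -8 : [8, -8]
DUP     : [8, -8, -8]
ROT     : [-8, -8, 8]
POP     : [-8, -8]
SWAP    : [-8, -8]
MUL     : [64]
DUP     : [64, 64]
POP     : [64]
PUSH 5  : [64, 5]
SWAP    : [5, 64]
OVER    : [5, 64, 5]
GT      : [5, 1]
SUB     : [4]
NEG     : [-4]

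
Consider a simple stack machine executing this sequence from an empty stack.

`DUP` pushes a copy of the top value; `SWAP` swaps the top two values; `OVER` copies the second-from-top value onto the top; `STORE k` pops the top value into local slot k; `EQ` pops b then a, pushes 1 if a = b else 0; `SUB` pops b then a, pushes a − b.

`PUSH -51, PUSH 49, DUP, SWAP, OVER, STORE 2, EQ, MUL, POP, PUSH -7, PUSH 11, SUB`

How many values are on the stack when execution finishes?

PUSH -51  -51
PUSH 49   -51 49
DUP       -51 49 49
SWAP      -51 49 49
OVER      -51 49 49 49
STORE 2   -51 49 49
EQ        -51 1
MUL       -51
POP       (empty)
PUSH -7   -7
PUSH 11   -7 11
SUB       -18

1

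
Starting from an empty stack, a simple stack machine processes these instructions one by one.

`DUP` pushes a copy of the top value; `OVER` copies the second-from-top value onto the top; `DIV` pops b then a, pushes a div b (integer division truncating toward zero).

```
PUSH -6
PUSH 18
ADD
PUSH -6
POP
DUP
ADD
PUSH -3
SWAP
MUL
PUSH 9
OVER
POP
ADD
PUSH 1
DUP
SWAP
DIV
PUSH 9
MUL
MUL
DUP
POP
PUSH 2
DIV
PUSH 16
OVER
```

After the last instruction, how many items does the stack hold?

3

PUSH -6 → -6
PUSH 18 → -6 18
ADD     → 12
PUSH -6 → 12 -6
POP     → 12
DUP     → 12 12
ADD     → 24
PUSH -3 → 24 -3
SWAP    → -3 24
MUL     → -72
PUSH 9  → -72 9
OVER    → -72 9 -72
POP     → -72 9
ADD     → -63
PUSH 1  → -63 1
DUP     → -63 1 1
SWAP    → -63 1 1
DIV     → -63 1
PUSH 9  → -63 1 9
MUL     → -63 9
MUL     → -567
DUP     → -567 -567
POP     → -567
PUSH 2  → -567 2
DIV     → -283
PUSH 16 → -283 16
OVER    → -283 16 -283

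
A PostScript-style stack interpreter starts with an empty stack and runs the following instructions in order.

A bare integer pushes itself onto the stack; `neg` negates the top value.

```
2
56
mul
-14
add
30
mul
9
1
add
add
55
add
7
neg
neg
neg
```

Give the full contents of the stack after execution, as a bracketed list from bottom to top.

2    2
56   2 56
mul  112
-14  112 -14
add  98
30   98 30
mul  2940
9    2940 9
1    2940 9 1
add  2940 10
add  2950
55   2950 55
add  3005
7    3005 7
neg  3005 -7
neg  3005 7
neg  3005 -7

[3005, -7]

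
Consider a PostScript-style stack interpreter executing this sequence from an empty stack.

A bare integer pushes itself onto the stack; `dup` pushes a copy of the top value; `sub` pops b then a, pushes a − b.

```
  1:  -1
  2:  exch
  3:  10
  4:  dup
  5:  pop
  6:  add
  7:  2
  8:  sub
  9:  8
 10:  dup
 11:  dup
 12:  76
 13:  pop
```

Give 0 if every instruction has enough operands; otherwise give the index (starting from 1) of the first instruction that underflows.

2

-1 -> [-1]
exch  — needs 2 operands, stack has 1 → underflow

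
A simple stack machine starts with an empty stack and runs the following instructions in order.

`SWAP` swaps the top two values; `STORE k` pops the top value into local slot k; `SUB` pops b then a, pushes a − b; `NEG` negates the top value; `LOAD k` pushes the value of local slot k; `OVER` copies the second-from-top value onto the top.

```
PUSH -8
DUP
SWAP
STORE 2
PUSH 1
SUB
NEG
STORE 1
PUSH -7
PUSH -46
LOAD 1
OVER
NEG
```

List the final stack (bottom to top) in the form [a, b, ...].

PUSH -8   [-8]
DUP       [-8, -8]
SWAP      [-8, -8]
STORE 2   [-8]
PUSH 1    [-8, 1]
SUB       [-9]
NEG       [9]
STORE 1   []
PUSH -7   [-7]
PUSH -46  [-7, -46]
LOAD 1    [-7, -46, 9]
OVER      [-7, -46, 9, -46]
NEG       [-7, -46, 9, 46]

[-7, -46, 9, 46]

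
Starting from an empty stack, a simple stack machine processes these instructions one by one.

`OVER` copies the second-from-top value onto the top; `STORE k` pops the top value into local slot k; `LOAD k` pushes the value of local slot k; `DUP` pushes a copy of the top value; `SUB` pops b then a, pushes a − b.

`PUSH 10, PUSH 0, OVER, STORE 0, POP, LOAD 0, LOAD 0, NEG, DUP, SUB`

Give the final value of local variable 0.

10

PUSH 10 -> [10]
PUSH 0  -> [10, 0]
OVER    -> [10, 0, 10]
STORE 0 -> [10, 0]
POP     -> [10]
LOAD 0  -> [10, 10]
LOAD 0  -> [10, 10, 10]
NEG     -> [10, 10, -10]
DUP     -> [10, 10, -10, -10]
SUB     -> [10, 10, 0]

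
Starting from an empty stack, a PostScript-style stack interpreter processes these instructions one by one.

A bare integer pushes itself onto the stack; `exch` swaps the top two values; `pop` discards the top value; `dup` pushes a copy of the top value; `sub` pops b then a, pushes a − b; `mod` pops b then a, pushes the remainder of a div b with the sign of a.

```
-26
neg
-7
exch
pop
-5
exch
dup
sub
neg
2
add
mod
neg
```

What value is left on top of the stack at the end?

1

-26  -> -26
neg  -> 26
-7   -> 26 -7
exch -> -7 26
pop  -> -7
-5   -> -7 -5
exch -> -5 -7
dup  -> -5 -7 -7
sub  -> -5 0
neg  -> -5 0
2    -> -5 0 2
add  -> -5 2
mod  -> -1
neg  -> 1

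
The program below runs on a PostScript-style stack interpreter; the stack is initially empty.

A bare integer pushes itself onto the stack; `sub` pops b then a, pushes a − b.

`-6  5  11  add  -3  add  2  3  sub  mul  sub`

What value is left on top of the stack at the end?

-6  → -6
5   → -6 5
11  → -6 5 11
add → -6 16
-3  → -6 16 -3
add → -6 13
2   → -6 13 2
3   → -6 13 2 3
sub → -6 13 -1
mul → -6 -13
sub → 7

7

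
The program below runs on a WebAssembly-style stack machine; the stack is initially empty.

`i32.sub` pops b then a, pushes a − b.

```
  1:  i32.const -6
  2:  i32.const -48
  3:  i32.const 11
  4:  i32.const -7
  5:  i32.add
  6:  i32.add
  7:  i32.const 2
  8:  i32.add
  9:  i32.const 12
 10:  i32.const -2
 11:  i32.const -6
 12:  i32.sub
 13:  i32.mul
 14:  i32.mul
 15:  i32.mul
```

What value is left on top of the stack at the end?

12096

i32.const -6  -> -6
i32.const -48 -> -6 -48
i32.const 11  -> -6 -48 11
i32.const -7  -> -6 -48 11 -7
i32.add       -> -6 -48 4
i32.add       -> -6 -44
i32.const 2   -> -6 -44 2
i32.add       -> -6 -42
i32.const 12  -> -6 -42 12
i32.const -2  -> -6 -42 12 -2
i32.const -6  -> -6 -42 12 -2 -6
i32.sub       -> -6 -42 12 4
i32.mul       -> -6 -42 48
i32.mul       -> -6 -2016
i32.mul       -> 12096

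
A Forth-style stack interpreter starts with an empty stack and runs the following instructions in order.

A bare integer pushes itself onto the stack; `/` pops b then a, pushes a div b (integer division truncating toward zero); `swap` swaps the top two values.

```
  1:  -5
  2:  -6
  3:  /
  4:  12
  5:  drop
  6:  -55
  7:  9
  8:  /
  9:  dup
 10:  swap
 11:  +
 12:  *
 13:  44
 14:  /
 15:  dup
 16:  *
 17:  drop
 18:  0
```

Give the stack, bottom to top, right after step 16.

-5   -> -5
-6   -> -5 -6
/    -> 0
12   -> 0 12
drop -> 0
-55  -> 0 -55
9    -> 0 -55 9
/    -> 0 -6
dup  -> 0 -6 -6
swap -> 0 -6 -6
+    -> 0 -12
*    -> 0
44   -> 0 44
/    -> 0
dup  -> 0 0
*    -> 0

[0]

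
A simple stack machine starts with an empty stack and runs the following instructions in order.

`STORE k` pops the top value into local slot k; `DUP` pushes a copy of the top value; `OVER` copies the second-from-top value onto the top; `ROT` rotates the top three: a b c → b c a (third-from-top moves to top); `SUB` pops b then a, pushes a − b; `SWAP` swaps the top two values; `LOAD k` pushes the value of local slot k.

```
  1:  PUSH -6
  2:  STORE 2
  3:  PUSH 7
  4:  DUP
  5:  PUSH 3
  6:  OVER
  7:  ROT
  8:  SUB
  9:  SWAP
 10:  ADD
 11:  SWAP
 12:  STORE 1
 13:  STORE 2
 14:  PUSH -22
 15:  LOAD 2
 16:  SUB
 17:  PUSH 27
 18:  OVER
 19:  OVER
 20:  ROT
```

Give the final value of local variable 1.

7

PUSH -6  : -6
STORE 2  : (empty)
PUSH 7   : 7
DUP      : 7 7
PUSH 3   : 7 7 3
OVER     : 7 7 3 7
ROT      : 7 3 7 7
SUB      : 7 3 0
SWAP     : 7 0 3
ADD      : 7 3
SWAP     : 3 7
STORE 1  : 3
STORE 2  : (empty)
PUSH -22 : -22
LOAD 2   : -22 3
SUB      : -25
PUSH 27  : -25 27
OVER     : -25 27 -25
OVER     : -25 27 -25 27
ROT      : -25 -25 27 27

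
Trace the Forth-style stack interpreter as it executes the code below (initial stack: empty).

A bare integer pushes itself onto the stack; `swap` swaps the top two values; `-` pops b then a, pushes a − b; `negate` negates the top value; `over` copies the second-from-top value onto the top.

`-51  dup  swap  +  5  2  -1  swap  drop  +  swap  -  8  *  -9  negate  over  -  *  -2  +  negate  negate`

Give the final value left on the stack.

-51     -51
dup     -51 -51
swap    -51 -51
+       -102
5       -102 5
2       -102 5 2
-1      -102 5 2 -1
swap    -102 5 -1 2
drop    -102 5 -1
+       -102 4
swap    4 -102
-       106
8       106 8
*       848
-9      848 -9
negate  848 9
over    848 9 848
-       848 -839
*       -711472
-2      -711472 -2
+       -711474
negate  711474
negate  -711474

-711474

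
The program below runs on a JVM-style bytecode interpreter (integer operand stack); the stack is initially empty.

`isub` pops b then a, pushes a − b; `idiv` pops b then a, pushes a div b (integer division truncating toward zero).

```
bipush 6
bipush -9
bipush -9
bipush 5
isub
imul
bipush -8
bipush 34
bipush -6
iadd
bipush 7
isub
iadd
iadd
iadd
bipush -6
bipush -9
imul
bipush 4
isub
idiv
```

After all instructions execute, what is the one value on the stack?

2

bipush 6  -> [6]
bipush -9 -> [6, -9]
bipush -9 -> [6, -9, -9]
bipush 5  -> [6, -9, -9, 5]
isub      -> [6, -9, -14]
imul      -> [6, 126]
bipush -8 -> [6, 126, -8]
bipush 34 -> [6, 126, -8, 34]
bipush -6 -> [6, 126, -8, 34, -6]
iadd      -> [6, 126, -8, 28]
bipush 7  -> [6, 126, -8, 28, 7]
isub      -> [6, 126, -8, 21]
iadd      -> [6, 126, 13]
iadd      -> [6, 139]
iadd      -> [145]
bipush -6 -> [145, -6]
bipush -9 -> [145, -6, -9]
imul      -> [145, 54]
bipush 4  -> [145, 54, 4]
isub      -> [145, 50]
idiv      -> [2]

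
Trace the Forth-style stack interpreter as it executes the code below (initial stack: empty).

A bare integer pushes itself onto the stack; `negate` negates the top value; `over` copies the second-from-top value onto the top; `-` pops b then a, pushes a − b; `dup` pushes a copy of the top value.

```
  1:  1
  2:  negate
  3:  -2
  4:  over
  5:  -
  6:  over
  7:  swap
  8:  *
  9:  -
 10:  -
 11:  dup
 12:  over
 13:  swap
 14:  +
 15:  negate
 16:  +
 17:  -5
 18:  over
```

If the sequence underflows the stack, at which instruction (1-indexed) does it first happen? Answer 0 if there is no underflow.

10

1      : 1
negate : -1
-2     : -1 -2
over   : -1 -2 -1
-      : -1 -1
over   : -1 -1 -1
swap   : -1 -1 -1
*      : -1 1
-      : -2
-  — needs 2 operands, stack has 1 → underflow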